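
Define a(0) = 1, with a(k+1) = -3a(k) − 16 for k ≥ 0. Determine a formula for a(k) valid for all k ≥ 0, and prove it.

Claim: a(k) = 5·(-3)^k − 4.

Base case: a(0) = 1, and 5·(-3)^0 − 4 = 5 − 4 = 1.
Assume a(r) = 5·(-3)^r − 4 for some r ≥ 0.
Then a(r+1) = -3a(r) − 16 = -3·(5·(-3)^r − 4) − 16 = -15·(-3)^r + 12 − 16 = 5·(-3)^{r+1} − 4.
Hence a(k) = 5·(-3)^k − 4 for every k ≥ 0, by induction.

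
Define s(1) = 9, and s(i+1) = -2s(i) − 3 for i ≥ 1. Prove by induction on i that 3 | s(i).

Base case: s(1) = 9 = 3·3, so 3 | s(1).
Assume 3 | s(r), so s(r) = 3t for some integer t.
Then s(r+1) = -2s(r) − 3 = -2·(3t) − 3 = 3(-2t − 1), so 3 | s(r+1).
This completes the inductive step, so 3 | s(i) for all i ≥ 1.

3 | s(i)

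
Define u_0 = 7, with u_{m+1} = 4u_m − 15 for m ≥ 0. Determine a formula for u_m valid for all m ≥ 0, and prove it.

Claim: u_m = 2·4^m + 5.

Base case: u_0 = 7, and 2·4^0 + 5 = 2 + 5 = 7.
Assume u_r = 2·4^r + 5 for some r ≥ 0.
Then u_{r+1} = 4u_r − 15 = 4·(2·4^r + 5) − 15 = 8·4^r + 20 − 15 = 2·4^{r+1} + 5.
By induction, u_m = 2·4^m + 5 for all m ≥ 0.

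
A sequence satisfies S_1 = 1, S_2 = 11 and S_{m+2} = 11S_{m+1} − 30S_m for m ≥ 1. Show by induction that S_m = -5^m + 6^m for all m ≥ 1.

Base cases: S_1 = 1 and -5^1 + 6^1 = 1; S_2 = 11 and -5^2 + 6^2 = 11.
Assume S_i = -5^i + 6^i for all 1 ≤ i ≤ j, where j ≥ 2.
Then S_{j+1} = 11S_j − 30S_{j−1} = 11·(-5^j + 6^j) − 30·(-5^{j−1} + 6^{j−1}) = -(11·5 − 30)5^{j−1} + (11·6 − 30)6^{j−1} = -25·5^{j−1} + 36·6^{j−1} = -5^{j+1} + 6^{j+1}.
So the formula holds for j+1, and by strong induction S_m = -5^m + 6^m for all m ≥ 1.

S_m = -5^m + 6^m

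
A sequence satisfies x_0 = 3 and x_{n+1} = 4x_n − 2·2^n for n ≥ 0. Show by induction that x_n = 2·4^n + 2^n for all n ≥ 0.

Base case: x_0 = 3, and 2·4^0 + 2^0 = 2 + 1 = 3.
Assume x_k = 2·4^k + 2^k for some k ≥ 0.
Then x_{k+1} = 4x_k − 2·2^k = 4·(2·4^k + 2^k) − 2·2^k = 2·4^{k+1} + 4·2^k − 2·2^k = 2·4^{k+1} + 2·2^k = 2·4^{k+1} + 2^{k+1}.
So the formula holds for k+1, and by induction x_n = 2·4^n + 2^n for all n ≥ 0.

x_n = 2·4^n + 2^n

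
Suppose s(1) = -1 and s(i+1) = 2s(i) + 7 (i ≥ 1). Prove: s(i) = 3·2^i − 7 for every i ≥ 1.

Base case: s(1) = -1, and 3·2^1 − 7 = 6 − 7 = -1.
Assume s(r) = 3·2^r − 7 for some r ≥ 1.
Then s(r+1) = 2s(r) + 7 = 2·(3·2^r − 7) + 7 = 6·2^r − 14 + 7 = 3·2^{r+1} − 7.
Hence s(i) = 3·2^i − 7 for every i ≥ 1, by induction.

s(i) = 3·2^i − 7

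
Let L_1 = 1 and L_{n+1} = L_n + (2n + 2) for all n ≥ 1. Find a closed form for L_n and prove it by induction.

Claim: L_n = n^2 + n − 1.

Base case: L_1 = 1, and 1^2 + 1 − 1 = 1.
Assume L_m = m^2 + m − 1.
Then L_{m+1} = L_m + (2m + 2) = (m^2 + m − 1) + (2m + 2) = m^2 + 3m + 1,
and (m+1)^2 + (m+1) − 1 = m^2 + 3m + 1.
By induction, L_n = n^2 + n − 1 for all n ≥ 1.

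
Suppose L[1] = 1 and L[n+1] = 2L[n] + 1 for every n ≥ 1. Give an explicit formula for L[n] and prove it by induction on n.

Claim: L[n] = 2^n − 1.

Base case: L[1] = 1, and 2^1 − 1 = 2 − 1 = 1.
Assume L[r] = 2^r − 1 for some r ≥ 1.
Then L[r+1] = 2L[r] + 1 = 2·(2^r − 1) + 1 = 2^{r+1} − 2 + 1 = 2^{r+1} − 1.
This completes the inductive step, so L[n] = 2^n − 1 for all n ≥ 1.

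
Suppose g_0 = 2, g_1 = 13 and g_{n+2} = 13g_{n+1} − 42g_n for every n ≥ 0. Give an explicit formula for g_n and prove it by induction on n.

Claim: g_n = 6^n + 7^n.

Base cases: g_0 = 2 and 6^0 + 7^0 = 2; g_1 = 13 and 6^1 + 7^1 = 13.
Assume g_j = 6^j + 7^j for all 0 ≤ j ≤ k, where k ≥ 1.
Then g_{k+1} = 13g_k − 42g_{k−1} = 13·(6^k + 7^k) − 42·(6^{k−1} + 7^{k−1}) = (13·6 − 42)6^{k−1} + (13·7 − 42)7^{k−1} = 36·6^{k−1} + 49·7^{k−1} = 6^{k+1} + 7^{k+1}.
Hence g_n = 6^n + 7^n for every n ≥ 0, by strong induction.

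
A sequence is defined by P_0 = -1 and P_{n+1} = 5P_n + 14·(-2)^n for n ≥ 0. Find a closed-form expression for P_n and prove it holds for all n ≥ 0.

Claim: P_n = 5^n − 2·(-2)^n.

Base case: P_0 = -1, and 5^0 − 2·(-2)^0 = 1 − 2 = -1.
Assume P_m = 5^m − 2·(-2)^m for some m ≥ 0.
Then P_{m+1} = 5P_m + 14·(-2)^m = 5·(5^m − 2·(-2)^m) + 14·(-2)^m = 5^{m+1} − 10·(-2)^m + 14·(-2)^m = 5^{m+1} + 4·(-2)^m = 5^{m+1} − 2·(-2)^{m+1}.
So the formula holds for m+1, and by induction P_n = 5^n − 2·(-2)^n for all n ≥ 0.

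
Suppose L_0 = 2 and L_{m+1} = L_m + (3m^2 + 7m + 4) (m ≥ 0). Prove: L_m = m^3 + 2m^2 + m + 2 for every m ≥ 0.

Base case: L_0 = 2, and 0^3 + 2·0^2 + 0 + 2 = 2.
Assume L_j = j^3 + 2j^2 + j + 2.
Then L_{j+1} = L_j + (3j^2 + 7j + 4) = (j^3 + 2j^2 + j + 2) + (3j^2 + 7j + 4) = j^3 + 5j^2 + 8j + 6,
and (j+1)^3 + 2·(j+1)^2 + (j+1) + 2 = j^3 + 5j^2 + 8j + 6.
Hence L_m = m^3 + 2m^2 + m + 2 for every m ≥ 0, by induction.

L_m = m^3 + 2m^2 + m + 2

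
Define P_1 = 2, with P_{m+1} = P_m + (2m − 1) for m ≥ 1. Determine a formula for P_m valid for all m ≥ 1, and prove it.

Claim: P_m = m^2 − 2m + 3.

Base case: P_1 = 2, and 1^2 − 2·1 + 3 = 2.
Assume P_j = j^2 − 2j + 3.
Then P_{j+1} = P_j + (2j − 1) = (j^2 − 2j + 3) + (2j − 1) = j^2 + 2,
and (j+1)^2 − 2·(j+1) + 3 = j^2 + 2.
By induction, P_m = m^2 − 2m + 3 for all m ≥ 1.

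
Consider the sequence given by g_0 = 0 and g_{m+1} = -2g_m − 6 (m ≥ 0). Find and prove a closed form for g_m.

Claim: g_m = 2·(-2)^m − 2.

Base case: g_0 = 0, and 2·(-2)^0 − 2 = 2 − 2 = 0.
Assume g_k = 2·(-2)^k − 2 for some k ≥ 0.
Then g_{k+1} = -2g_k − 6 = -2·(2·(-2)^k − 2) − 6 = -4·(-2)^k + 4 − 6 = 2·(-2)^{k+1} − 2.
By induction, g_m = 2·(-2)^m − 2 for all m ≥ 0.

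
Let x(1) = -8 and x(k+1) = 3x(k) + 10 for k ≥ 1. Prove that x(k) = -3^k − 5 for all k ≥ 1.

Base case: x(1) = -8, and -3^1 − 5 = -3 − 5 = -8.
Assume x(j) = -3^j − 5 for some j ≥ 1.
Then x(j+1) = 3x(j) + 10 = 3·(-3^j − 5) + 10 = -3^{j+1} − 15 + 10 = -3^{j+1} − 5.
Hence x(k) = -3^k − 5 for every k ≥ 1, by induction.

x(k) = -3^k − 5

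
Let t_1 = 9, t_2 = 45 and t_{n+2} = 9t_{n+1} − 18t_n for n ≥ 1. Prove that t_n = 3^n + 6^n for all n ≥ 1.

Base cases: t_1 = 9 and 3^1 + 6^1 = 9; t_2 = 45 and 3^2 + 6^2 = 45.
Assume t_i = 3^i + 6^i for all 1 ≤ i ≤ j, where j ≥ 2.
Then t_{j+1} = 9t_j − 18t_{j−1} = 9·(3^j + 6^j) − 18·(3^{j−1} + 6^{j−1}) = (9·3 − 18)3^{j−1} + (9·6 − 18)6^{j−1} = 9·3^{j−1} + 36·6^{j−1} = 3^{j+1} + 6^{j+1}.
So the formula holds for j+1, and by strong induction t_n = 3^n + 6^n for all n ≥ 1.

t_n = 3^n + 6^n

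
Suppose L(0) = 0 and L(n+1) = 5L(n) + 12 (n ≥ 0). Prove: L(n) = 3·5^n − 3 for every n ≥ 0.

Base case: L(0) = 0, and 3·5^0 − 3 = 3 − 3 = 0.
Assume L(m) = 3·5^m − 3 for some m ≥ 0.
Then L(m+1) = 5L(m) + 12 = 5·(3·5^m − 3) + 12 = 15·5^m − 15 + 12 = 3·5^{m+1} − 3.
By induction, L(n) = 3·5^n − 3 for all n ≥ 0.

L(n) = 3·5^n − 3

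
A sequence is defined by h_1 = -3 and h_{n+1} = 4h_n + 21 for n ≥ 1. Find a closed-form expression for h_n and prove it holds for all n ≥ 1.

Claim: h_n = 4^n − 7.

Base case: h_1 = -3, and 4^1 − 7 = 4 − 7 = -3.
Assume h_j = 4^j − 7 for some j ≥ 1.
Then h_{j+1} = 4h_j + 21 = 4·(4^j − 7) + 21 = 4^{j+1} − 28 + 21 = 4^{j+1} − 7.
This completes the inductive step, so h_n = 4^n − 7 for all n ≥ 1.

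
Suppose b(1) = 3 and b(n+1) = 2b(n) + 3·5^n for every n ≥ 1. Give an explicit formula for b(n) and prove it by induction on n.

Claim: b(n) = -2^n + 5^n.

Base case: b(1) = 3, and -2^1 + 5^1 = -2 + 5 = 3.
Assume b(k) = -2^k + 5^k for some k ≥ 1.
Then b(k+1) = 2b(k) + 3·5^k = 2·(-2^k + 5^k) + 3·5^k = -2^{k+1} + 2·5^k + 3·5^k = -2^{k+1} + 5·5^k = -2^{k+1} + 5^{k+1}.
By induction, b(n) = -2^n + 5^n for all n ≥ 1.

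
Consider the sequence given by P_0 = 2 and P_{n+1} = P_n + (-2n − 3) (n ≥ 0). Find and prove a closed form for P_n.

Claim: P_n = -n^2 − 2n + 2.

Base case: P_0 = 2, and -0^2 − 2·0 + 2 = 2.
Assume P_r = -r^2 − 2r + 2.
Then P_{r+1} = P_r + (-2r − 3) = (-r^2 − 2r + 2) + (-2r − 3) = -r^2 − 4r − 1,
and -(r+1)^2 − 2·(r+1) + 2 = -r^2 − 4r − 1.
Hence P_n = -n^2 − 2n + 2 for every n ≥ 0, by induction.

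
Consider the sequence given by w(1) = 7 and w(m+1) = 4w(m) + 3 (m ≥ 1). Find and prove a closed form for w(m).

Claim: w(m) = 2·4^m − 1.

Base case: w(1) = 7, and 2·4^1 − 1 = 8 − 1 = 7.
Assume w(k) = 2·4^k − 1 for some k ≥ 1.
Then w(k+1) = 4w(k) + 3 = 4·(2·4^k − 1) + 3 = 8·4^k − 4 + 3 = 2·4^{k+1} − 1.
By induction, w(m) = 2·4^m − 1 for all m ≥ 1.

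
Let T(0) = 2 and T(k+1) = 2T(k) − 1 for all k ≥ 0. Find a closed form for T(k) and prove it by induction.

Claim: T(k) = 2^k + 1.

Base case: T(0) = 2, and 2^0 + 1 = 1 + 1 = 2.
Assume T(j) = 2^j + 1 for some j ≥ 0.
Then T(j+1) = 2T(j) − 1 = 2·(2^j + 1) − 1 = 2^{j+1} + 2 − 1 = 2^{j+1} + 1.
So the formula holds for j+1, and by induction T(k) = 2^k + 1 for all k ≥ 0.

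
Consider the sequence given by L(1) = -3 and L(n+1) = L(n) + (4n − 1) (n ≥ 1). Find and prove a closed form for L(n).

Claim: L(n) = 2n^2 − 3n − 2.

Base case: L(1) = -3, and 2·1^2 − 3·1 − 2 = -3.
Assume L(j) = 2j^2 − 3j − 2.
Then L(j+1) = L(j) + (4j − 1) = (2j^2 − 3j − 2) + (4j − 1) = 2j^2 + j − 3,
and 2·(j+1)^2 − 3·(j+1) − 2 = 2j^2 + j − 3.
By induction, L(n) = 2n^2 − 3n − 2 for all n ≥ 1.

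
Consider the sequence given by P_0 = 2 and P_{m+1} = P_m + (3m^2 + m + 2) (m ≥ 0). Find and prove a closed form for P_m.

Claim: P_m = m^3 − m^2 + 2m + 2.

Base case: P_0 = 2, and 0^3 − 0^2 + 2·0 + 2 = 2.
Assume P_r = r^3 − r^2 + 2r + 2.
Then P_{r+1} = P_r + (3r^2 + r + 2) = (r^3 − r^2 + 2r + 2) + (3r^2 + r + 2) = r^3 + 2r^2 + 3r + 4,
and (r+1)^3 − (r+1)^2 + 2·(r+1) + 2 = r^3 + 2r^2 + 3r + 4.
Hence P_m = m^3 − m^2 + 2m + 2 for every m ≥ 0, by induction.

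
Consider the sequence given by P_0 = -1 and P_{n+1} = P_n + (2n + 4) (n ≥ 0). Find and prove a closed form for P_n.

Claim: P_n = n^2 + 3n − 1.

Base case: P_0 = -1, and 0^2 + 3·0 − 1 = -1.
Assume P_m = m^2 + 3m − 1.
Then P_{m+1} = P_m + (2m + 4) = (m^2 + 3m − 1) + (2m + 4) = m^2 + 5m + 3,
and (m+1)^2 + 3·(m+1) − 1 = m^2 + 5m + 3.
Hence P_n = n^2 + 3n − 1 for every n ≥ 0, by induction.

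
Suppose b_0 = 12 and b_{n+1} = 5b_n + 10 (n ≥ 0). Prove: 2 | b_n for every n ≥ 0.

Base case: b_0 = 12 = 2·6, so 2 | b_0.
Assume 2 | b_r, so b_r = 2t for some integer t.
Then b_{r+1} = 5b_r + 10 = 5·(2t) + 10 = 2(5t + 5), so 2 | b_{r+1}.
This completes the inductive step, so 2 | b_n for all n ≥ 0.

2 | b_n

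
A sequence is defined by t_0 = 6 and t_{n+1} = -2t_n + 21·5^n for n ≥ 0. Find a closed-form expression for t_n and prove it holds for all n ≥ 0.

Claim: t_n = 3·(-2)^n + 3·5^n.

Base case: t_0 = 6, and 3·(-2)^0 + 3·5^0 = 3 + 3 = 6.
Assume t_j = 3·(-2)^j + 3·5^j for some j ≥ 0.
Then t_{j+1} = -2t_j + 21·5^j = -2·(3·(-2)^j + 3·5^j) + 21·5^j = 3·(-2)^{j+1} − 6·5^j + 21·5^j = 3·(-2)^{j+1} + 15·5^j = 3·(-2)^{j+1} + 3·5^{j+1}.
So the formula holds for j+1, and by induction t_n = 3·(-2)^n + 3·5^n for all n ≥ 0.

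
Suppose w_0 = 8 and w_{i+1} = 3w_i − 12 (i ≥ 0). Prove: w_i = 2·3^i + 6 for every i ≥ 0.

Base case: w_0 = 8, and 2·3^0 + 6 = 2 + 6 = 8.
Assume w_k = 2·3^k + 6 for some k ≥ 0.
Then w_{k+1} = 3w_k − 12 = 3·(2·3^k + 6) − 12 = 6·3^k + 18 − 12 = 2·3^{k+1} + 6.
So the formula holds for k+1, and by induction w_i = 2·3^i + 6 for all i ≥ 0.

w_i = 2·3^i + 6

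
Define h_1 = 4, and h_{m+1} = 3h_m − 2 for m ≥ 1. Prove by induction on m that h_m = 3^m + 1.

Base case: h_1 = 4, and 3^1 + 1 = 3 + 1 = 4.
Assume h_k = 3^k + 1 for some k ≥ 1.
Then h_{k+1} = 3h_k − 2 = 3·(3^k + 1) − 2 = 3^{k+1} + 3 − 2 = 3^{k+1} + 1.
Hence h_m = 3^m + 1 for every m ≥ 1, by induction.

h_m = 3^m + 1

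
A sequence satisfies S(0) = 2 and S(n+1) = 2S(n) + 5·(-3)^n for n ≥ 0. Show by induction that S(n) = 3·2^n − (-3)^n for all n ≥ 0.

Base case: S(0) = 2, and 3·2^0 − (-3)^0 = 3 − 1 = 2.
Assume S(m) = 3·2^m − (-3)^m for some m ≥ 0.
Then S(m+1) = 2S(m) + 5·(-3)^m = 2·(3·2^m − (-3)^m) + 5·(-3)^m = 3·2^{m+1} − 2·(-3)^m + 5·(-3)^m = 3·2^{m+1} + 3·(-3)^m = 3·2^{m+1} − (-3)^{m+1}.
This completes the inductive step, so S(n) = 3·2^n − (-3)^n for all n ≥ 0.

S(n) = 3·2^n − (-3)^n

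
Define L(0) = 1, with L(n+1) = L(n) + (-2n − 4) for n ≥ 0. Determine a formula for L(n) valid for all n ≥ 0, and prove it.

Claim: L(n) = -n^2 − 3n + 1.

Base case: L(0) = 1, and -0^2 − 3·0 + 1 = 1.
Assume L(r) = -r^2 − 3r + 1.
Then L(r+1) = L(r) + (-2r − 4) = (-r^2 − 3r + 1) + (-2r − 4) = -r^2 − 5r − 3,
and -(r+1)^2 − 3·(r+1) + 1 = -r^2 − 5r − 3.
By induction, L(n) = -n^2 − 3n + 1 for all n ≥ 0.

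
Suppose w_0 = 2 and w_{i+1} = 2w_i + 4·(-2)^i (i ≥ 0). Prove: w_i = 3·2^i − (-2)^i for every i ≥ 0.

Base case: w_0 = 2, and 3·2^0 − (-2)^0 = 3 − 1 = 2.
Assume w_r = 3·2^r − (-2)^r for some r ≥ 0.
Then w_{r+1} = 2w_r + 4·(-2)^r = 2·(3·2^r − (-2)^r) + 4·(-2)^r = 3·2^{r+1} − 2·(-2)^r + 4·(-2)^r = 3·2^{r+1} + 2·(-2)^r = 3·2^{r+1} − (-2)^{r+1}.
Hence w_i = 3·2^i − (-2)^i for every i ≥ 0, by induction.

w_i = 3·2^i − (-2)^i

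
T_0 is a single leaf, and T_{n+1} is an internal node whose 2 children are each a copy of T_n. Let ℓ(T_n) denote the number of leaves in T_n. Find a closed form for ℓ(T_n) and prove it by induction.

Claim: ℓ(T_n) = 2^n.

Base case: ℓ(T_0) = 1, and 2^0 = 1.
Assume ℓ(T_r) = 2^r.
Then ℓ(T_{r+1}) = 2·ℓ(T_r) = 2·2^r = 2^{r+1}.
Hence ℓ(T_n) = 2^n for every n ≥ 0, by induction.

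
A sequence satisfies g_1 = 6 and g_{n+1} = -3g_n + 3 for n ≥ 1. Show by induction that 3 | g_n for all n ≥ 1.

Base case: g_1 = 6 = 3·2, so 3 | g_1.
Assume 3 | g_r, so g_r = 3t for some integer t.
Then g_{r+1} = -3g_r + 3 = -3·(3t) + 3 = 3(-3t + 1), so 3 | g_{r+1}.
Hence 3 | g_n for every n ≥ 1, by induction.

3 | g_n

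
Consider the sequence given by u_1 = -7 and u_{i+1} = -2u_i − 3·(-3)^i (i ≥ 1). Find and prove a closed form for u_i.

Claim: u_i = -(-2)^i + 3·(-3)^i.

Base case: u_1 = -7, and -(-2)^1 + 3·(-3)^1 = 2 − 9 = -7.
Assume u_r = -(-2)^r + 3·(-3)^r for some r ≥ 1.
Then u_{r+1} = -2u_r − 3·(-3)^r = -2·(-(-2)^r + 3·(-3)^r) − 3·(-3)^r = -(-2)^{r+1} − 6·(-3)^r − 3·(-3)^r = -(-2)^{r+1} − 9·(-3)^r = -(-2)^{r+1} + 3·(-3)^{r+1}.
So the formula holds for r+1, and by induction u_i = -(-2)^i + 3·(-3)^i for all i ≥ 1.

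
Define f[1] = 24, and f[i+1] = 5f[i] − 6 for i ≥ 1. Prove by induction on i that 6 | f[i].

Base case: f[1] = 24 = 6·4, so 6 | f[1].
Assume 6 | f[k], so f[k] = 6t for some integer t.
Then f[k+1] = 5f[k] − 6 = 5·(6t) − 6 = 6(5t − 1), so 6 | f[k+1].
So the property holds for k+1, and by induction 6 | f[i] for all i ≥ 1.

6 | f[i]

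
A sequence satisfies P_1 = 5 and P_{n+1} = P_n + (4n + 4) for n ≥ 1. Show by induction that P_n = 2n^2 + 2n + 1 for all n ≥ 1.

Base case: P_1 = 5, and 2·1^2 + 2·1 + 1 = 5.
Assume P_k = 2k^2 + 2k + 1.
Then P_{k+1} = P_k + (4k + 4) = (2k^2 + 2k + 1) + (4k + 4) = 2k^2 + 6k + 5,
and 2·(k+1)^2 + 2·(k+1) + 1 = 2k^2 + 6k + 5.
This completes the inductive step, so P_n = 2n^2 + 2n + 1 for all n ≥ 1.

P_n = 2n^2 + 2n + 1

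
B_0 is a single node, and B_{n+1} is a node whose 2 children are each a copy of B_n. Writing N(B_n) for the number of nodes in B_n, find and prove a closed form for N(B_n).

Claim: N(B_n) = 2^{n+1} − 1.

Base case: N(B_0) = 1, and 2^{0+1} − 1 = 1.
Assume N(B_j) = 2^{j+1} − 1.
Then N(B_{j+1}) = 1 + 2N(B_j) = 1 + 2(2^{j+1} − 1) = 2^{j+2} − 2 + 1 = 2^{j+2} − 1.
By induction, N(B_n) = 2^{n+1} − 1 for all n ≥ 0.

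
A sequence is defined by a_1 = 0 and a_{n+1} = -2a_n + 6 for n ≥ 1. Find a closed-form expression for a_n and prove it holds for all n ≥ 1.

Claim: a_n = (-2)^n + 2.

Base case: a_1 = 0, and (-2)^1 + 2 = -2 + 2 = 0.
Assume a_k = (-2)^k + 2 for some k ≥ 1.
Then a_{k+1} = -2a_k + 6 = -2·((-2)^k + 2) + 6 = -2·(-2)^k − 4 + 6 = (-2)^{k+1} + 2.
Hence a_n = (-2)^n + 2 for every n ≥ 1, by induction.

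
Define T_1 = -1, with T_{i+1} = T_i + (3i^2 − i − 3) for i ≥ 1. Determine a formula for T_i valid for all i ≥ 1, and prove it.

Claim: T_i = i^3 − 2i^2 − 2i + 2.

Base case: T_1 = -1, and 1^3 − 2·1^2 − 2·1 + 2 = -1.
Assume T_m = m^3 − 2m^2 − 2m + 2.
Then T_{m+1} = T_m + (3m^2 − m − 3) = (m^3 − 2m^2 − 2m + 2) + (3m^2 − m − 3) = m^3 + m^2 − 3m − 1,
and (m+1)^3 − 2·(m+1)^2 − 2·(m+1) + 2 = m^3 + m^2 − 3m − 1.
Hence T_i = i^3 − 2i^2 − 2i + 2 for every i ≥ 1, by induction.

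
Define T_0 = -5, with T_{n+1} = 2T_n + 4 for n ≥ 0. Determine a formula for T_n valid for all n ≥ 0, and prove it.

Claim: T_n = -2^n − 4.

Base case: T_0 = -5, and -2^0 − 4 = -1 − 4 = -5.
Assume T_j = -2^j − 4 for some j ≥ 0.
Then T_{j+1} = 2T_j + 4 = 2·(-2^j − 4) + 4 = -2^{j+1} − 8 + 4 = -2^{j+1} − 4.
This completes the inductive step, so T_n = -2^n − 4 for all n ≥ 0.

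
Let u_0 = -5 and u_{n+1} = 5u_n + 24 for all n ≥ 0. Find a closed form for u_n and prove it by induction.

Claim: u_n = 5^n − 6.

Base case: u_0 = -5, and 5^0 − 6 = 1 − 6 = -5.
Assume u_r = 5^r − 6 for some r ≥ 0.
Then u_{r+1} = 5u_r + 24 = 5·(5^r − 6) + 24 = 5^{r+1} − 30 + 24 = 5^{r+1} − 6.
This completes the inductive step, so u_n = 5^n − 6 for all n ≥ 0.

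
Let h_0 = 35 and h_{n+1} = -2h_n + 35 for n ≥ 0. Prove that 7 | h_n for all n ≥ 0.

Base case: h_0 = 35 = 7·5, so 7 | h_0.
Assume 7 | h_r, so h_r = 7t for some integer t.
Then h_{r+1} = -2h_r + 35 = -2·(7t) + 35 = 7(-2t + 5), so 7 | h_{r+1}.
Hence 7 | h_n for every n ≥ 0, by induction.

7 | h_n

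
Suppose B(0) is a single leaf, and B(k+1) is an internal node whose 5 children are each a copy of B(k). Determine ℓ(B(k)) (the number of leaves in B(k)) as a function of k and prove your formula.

Claim: ℓ(B(k)) = 5^k.

Base case: ℓ(B(0)) = 1, and 5^0 = 1.
Assume ℓ(B(j)) = 5^j.
Then ℓ(B(j+1)) = 5·ℓ(B(j)) = 5·5^j = 5^{j+1}.
Hence ℓ(B(k)) = 5^k for every k ≥ 0, by induction.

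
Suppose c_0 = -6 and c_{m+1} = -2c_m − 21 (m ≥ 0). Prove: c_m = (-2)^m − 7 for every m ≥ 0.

Base case: c_0 = -6, and (-2)^0 − 7 = 1 − 7 = -6.
Assume c_j = (-2)^j − 7 for some j ≥ 0.
Then c_{j+1} = -2c_j − 21 = -2·((-2)^j − 7) − 21 = -2·(-2)^j + 14 − 21 = (-2)^{j+1} − 7.
So the formula holds for j+1, and by induction c_m = (-2)^m − 7 for all m ≥ 0.

c_m = (-2)^m − 7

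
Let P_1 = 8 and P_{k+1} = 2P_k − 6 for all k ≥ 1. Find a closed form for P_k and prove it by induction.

Claim: P_k = 2^k + 6.

Base case: P_1 = 8, and 2^1 + 6 = 2 + 6 = 8.
Assume P_m = 2^m + 6 for some m ≥ 1.
Then P_{m+1} = 2P_m − 6 = 2·(2^m + 6) − 6 = 2^{m+1} + 12 − 6 = 2^{m+1} + 6.
So the formula holds for m+1, and by induction P_k = 2^k + 6 for all k ≥ 1.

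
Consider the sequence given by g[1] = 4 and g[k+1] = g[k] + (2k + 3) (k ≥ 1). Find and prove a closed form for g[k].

Claim: g[k] = k^2 + 2k + 1.

Base case: g[1] = 4, and 1^2 + 2·1 + 1 = 4.
Assume g[m] = m^2 + 2m + 1.
Then g[m+1] = g[m] + (2m + 3) = (m^2 + 2m + 1) + (2m + 3) = m^2 + 4m + 4,
and (m+1)^2 + 2·(m+1) + 1 = m^2 + 4m + 4.
By induction, g[k] = k^2 + 2k + 1 for all k ≥ 1.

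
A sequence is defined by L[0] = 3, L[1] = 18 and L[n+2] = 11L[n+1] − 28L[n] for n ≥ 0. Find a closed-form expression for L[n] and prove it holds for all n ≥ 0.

Claim: L[n] = 2·7^n + 4^n.

Base cases: L[0] = 3 and 2·7^0 + 4^0 = 3; L[1] = 18 and 2·7^1 + 4^1 = 18.
Assume L[j] = 2·7^j + 4^j for all 0 ≤ j ≤ m, where m ≥ 1.
Then L[m+1] = 11L[m] − 28L[m−1] = 11·(2·7^m + 4^m) − 28·(2·7^{m−1} + 4^{m−1}) = 2·(11·7 − 28)7^{m−1} + (11·4 − 28)4^{m−1} = 98·7^{m−1} + 16·4^{m−1} = 2·7^{m+1} + 4^{m+1}.
So the formula holds for m+1, and by strong induction L[n] = 2·7^n + 4^n for all n ≥ 0.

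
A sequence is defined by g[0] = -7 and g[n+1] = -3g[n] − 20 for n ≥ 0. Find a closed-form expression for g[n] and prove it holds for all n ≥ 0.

Claim: g[n] = -2·(-3)^n − 5.

Base case: g[0] = -7, and -2·(-3)^0 − 5 = -2 − 5 = -7.
Assume g[k] = -2·(-3)^k − 5 for some k ≥ 0.
Then g[k+1] = -3g[k] − 20 = -3·(-2·(-3)^k − 5) − 20 = 6·(-3)^k + 15 − 20 = -2·(-3)^{k+1} − 5.
By induction, g[n] = -2·(-3)^n − 5 for all n ≥ 0.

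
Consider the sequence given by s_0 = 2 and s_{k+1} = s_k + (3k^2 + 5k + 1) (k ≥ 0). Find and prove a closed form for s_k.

Claim: s_k = k^3 + k^2 − k + 2.

Base case: s_0 = 2, and 0^3 + 0^2 − 0 + 2 = 2.
Assume s_m = m^3 + m^2 − m + 2.
Then s_{m+1} = s_m + (3m^2 + 5m + 1) = (m^3 + m^2 − m + 2) + (3m^2 + 5m + 1) = m^3 + 4m^2 + 4m + 3,
and (m+1)^3 + (m+1)^2 − (m+1) + 2 = m^3 + 4m^2 + 4m + 3.
Hence s_k = k^3 + k^2 − k + 2 for every k ≥ 0, by induction.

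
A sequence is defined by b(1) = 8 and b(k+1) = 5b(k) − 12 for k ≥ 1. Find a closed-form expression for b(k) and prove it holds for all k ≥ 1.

Claim: b(k) = 5^k + 3.

Base case: b(1) = 8, and 5^1 + 3 = 5 + 3 = 8.
Assume b(m) = 5^m + 3 for some m ≥ 1.
Then b(m+1) = 5b(m) − 12 = 5·(5^m + 3) − 12 = 5^{m+1} + 15 − 12 = 5^{m+1} + 3.
Hence b(k) = 5^k + 3 for every k ≥ 1, by induction.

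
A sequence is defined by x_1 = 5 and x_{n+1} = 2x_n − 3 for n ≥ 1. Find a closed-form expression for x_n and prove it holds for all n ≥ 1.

Claim: x_n = 2^n + 3.

Base case: x_1 = 5, and 2^1 + 3 = 2 + 3 = 5.
Assume x_j = 2^j + 3 for some j ≥ 1.
Then x_{j+1} = 2x_j − 3 = 2·(2^j + 3) − 3 = 2^{j+1} + 6 − 3 = 2^{j+1} + 3.
Hence x_n = 2^n + 3 for every n ≥ 1, by induction.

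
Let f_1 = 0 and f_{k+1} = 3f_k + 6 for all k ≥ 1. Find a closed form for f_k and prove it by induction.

Claim: f_k = 3^k − 3.

Base case: f_1 = 0, and 3^1 − 3 = 3 − 3 = 0.
Assume f_j = 3^j − 3 for some j ≥ 1.
Then f_{j+1} = 3f_j + 6 = 3·(3^j − 3) + 6 = 3^{j+1} − 9 + 6 = 3^{j+1} − 3.
By induction, f_k = 3^k − 3 for all k ≥ 1.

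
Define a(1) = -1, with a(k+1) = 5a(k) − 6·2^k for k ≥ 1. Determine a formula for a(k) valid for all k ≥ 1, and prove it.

Claim: a(k) = -5^k + 2·2^k.

Base case: a(1) = -1, and -5^1 + 2·2^1 = -5 + 4 = -1.
Assume a(j) = -5^j + 2·2^j for some j ≥ 1.
Then a(j+1) = 5a(j) − 6·2^j = 5·(-5^j + 2·2^j) − 6·2^j = -5^{j+1} + 10·2^j − 6·2^j = -5^{j+1} + 4·2^j = -5^{j+1} + 2·2^{j+1}.
So the formula holds for j+1, and by induction a(k) = -5^k + 2·2^k for all k ≥ 1.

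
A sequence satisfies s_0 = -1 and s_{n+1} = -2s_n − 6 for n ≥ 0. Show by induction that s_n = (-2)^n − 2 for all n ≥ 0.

Base case: s_0 = -1, and (-2)^0 − 2 = 1 − 2 = -1.
Assume s_j = (-2)^j − 2 for some j ≥ 0.
Then s_{j+1} = -2s_j − 6 = -2·((-2)^j − 2) − 6 = -2·(-2)^j + 4 − 6 = (-2)^{j+1} − 2.
This completes the inductive step, so s_n = (-2)^n − 2 for all n ≥ 0.

s_n = (-2)^n − 2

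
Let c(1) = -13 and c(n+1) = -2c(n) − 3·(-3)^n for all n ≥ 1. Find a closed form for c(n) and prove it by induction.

Claim: c(n) = 2·(-2)^n + 3·(-3)^n.

Base case: c(1) = -13, and 2·(-2)^1 + 3·(-3)^1 = -4 − 9 = -13.
Assume c(r) = 2·(-2)^r + 3·(-3)^r for some r ≥ 1.
Then c(r+1) = -2c(r) − 3·(-3)^r = -2·(2·(-2)^r + 3·(-3)^r) − 3·(-3)^r = 2·(-2)^{r+1} − 6·(-3)^r − 3·(-3)^r = 2·(-2)^{r+1} − 9·(-3)^r = 2·(-2)^{r+1} + 3·(-3)^{r+1}.
By induction, c(n) = 2·(-2)^n + 3·(-3)^n for all n ≥ 1.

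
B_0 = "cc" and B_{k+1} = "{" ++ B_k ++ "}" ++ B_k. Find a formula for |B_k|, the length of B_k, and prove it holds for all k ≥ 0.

Claim: |B_k| = 2^{k+2} − 2.

Base case: |B_0| = 2, and 2^{0+2} − 2 = 2.
Assume |B_r| = 2^{r+2} − 2.
Then |B_{r+1}| = 1 + |B_r| + 1 + |B_r| = 2|B_r| + 2 = 2(2^{r+2} − 2) + 2 = 2^{r+3} − 4 + 2 = 2^{r+3} − 2.
Hence |B_k| = 2^{k+2} − 2 for every k ≥ 0, by induction.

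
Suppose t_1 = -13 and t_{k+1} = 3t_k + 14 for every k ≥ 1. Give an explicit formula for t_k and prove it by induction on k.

Claim: t_k = -2·3^k − 7.

Base case: t_1 = -13, and -2·3^1 − 7 = -6 − 7 = -13.
Assume t_m = -2·3^m − 7 for some m ≥ 1.
Then t_{m+1} = 3t_m + 14 = 3·(-2·3^m − 7) + 14 = -6·3^m − 21 + 14 = -2·3^{m+1} − 7.
This completes the inductive step, so t_k = -2·3^k − 7 for all k ≥ 1.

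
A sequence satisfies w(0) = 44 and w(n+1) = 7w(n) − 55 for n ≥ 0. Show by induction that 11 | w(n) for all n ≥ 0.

Base case: w(0) = 44 = 11·4, so 11 | w(0).
Assume 11 | w(r), so w(r) = 11t for some integer t.
Then w(r+1) = 7w(r) − 55 = 7·(11t) − 55 = 11(7t − 5), so 11 | w(r+1).
By induction, 11 | w(n) for all n ≥ 0.

11 | w(n)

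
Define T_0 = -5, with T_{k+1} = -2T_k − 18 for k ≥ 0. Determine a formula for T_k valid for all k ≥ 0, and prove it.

Claim: T_k = (-2)^k − 6.

Base case: T_0 = -5, and (-2)^0 − 6 = 1 − 6 = -5.
Assume T_j = (-2)^j − 6 for some j ≥ 0.
Then T_{j+1} = -2T_j − 18 = -2·((-2)^j − 6) − 18 = -2·(-2)^j + 12 − 18 = (-2)^{j+1} − 6.
So the formula holds for j+1, and by induction T_k = (-2)^k − 6 for all k ≥ 0.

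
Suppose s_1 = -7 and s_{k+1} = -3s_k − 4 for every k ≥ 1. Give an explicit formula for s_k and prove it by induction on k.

Claim: s_k = 2·(-3)^k − 1.

Base case: s_1 = -7, and 2·(-3)^1 − 1 = -6 − 1 = -7.
Assume s_m = 2·(-3)^m − 1 for some m ≥ 1.
Then s_{m+1} = -3s_m − 4 = -3·(2·(-3)^m − 1) − 4 = -6·(-3)^m + 3 − 4 = 2·(-3)^{m+1} − 1.
So the formula holds for m+1, and by induction s_k = 2·(-3)^k − 1 for all k ≥ 1.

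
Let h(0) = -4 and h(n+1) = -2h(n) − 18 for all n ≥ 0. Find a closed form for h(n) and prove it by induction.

Claim: h(n) = 2·(-2)^n − 6.

Base case: h(0) = -4, and 2·(-2)^0 − 6 = 2 − 6 = -4.
Assume h(j) = 2·(-2)^j − 6 for some j ≥ 0.
Then h(j+1) = -2h(j) − 18 = -2·(2·(-2)^j − 6) − 18 = -4·(-2)^j + 12 − 18 = 2·(-2)^{j+1} − 6.
Hence h(n) = 2·(-2)^n − 6 for every n ≥ 0, by induction.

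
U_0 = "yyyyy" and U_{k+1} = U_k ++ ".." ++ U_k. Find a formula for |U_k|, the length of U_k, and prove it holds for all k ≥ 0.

Claim: |U_k| = 7·2^k − 2.

Base case: |U_0| = 5, and 7·2^0 − 2 = 5.
Assume |U_r| = 7·2^r − 2.
Then |U_{r+1}| = |U_r| + 2 + |U_r| = 2|U_r| + 2 = 2(7·2^r − 2) + 2 = 7·2^{r+1} − 4 + 2 = 7·2^{r+1} − 2.
This completes the inductive step, so |U_k| = 7·2^k − 2 for all k ≥ 0.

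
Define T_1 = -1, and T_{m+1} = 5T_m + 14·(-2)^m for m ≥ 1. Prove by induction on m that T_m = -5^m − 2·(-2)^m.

Base case: T_1 = -1, and -5^1 − 2·(-2)^1 = -5 + 4 = -1.
Assume T_r = -5^r − 2·(-2)^r for some r ≥ 1.
Then T_{r+1} = 5T_r + 14·(-2)^r = 5·(-5^r − 2·(-2)^r) + 14·(-2)^r = -5^{r+1} − 10·(-2)^r + 14·(-2)^r = -5^{r+1} + 4·(-2)^r = -5^{r+1} − 2·(-2)^{r+1}.
By induction, T_m = -5^m − 2·(-2)^m for all m ≥ 1.

T_m = -5^m − 2·(-2)^m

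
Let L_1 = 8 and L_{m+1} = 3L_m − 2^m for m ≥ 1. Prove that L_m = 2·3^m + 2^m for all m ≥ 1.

Base case: L_1 = 8, and 2·3^1 + 2^1 = 6 + 2 = 8.
Assume L_k = 2·3^k + 2^k for some k ≥ 1.
Then L_{k+1} = 3L_k − 2^k = 3·(2·3^k + 2^k) − 2^k = 2·3^{k+1} + 3·2^k − 2^k = 2·3^{k+1} + 2·2^k = 2·3^{k+1} + 2^{k+1}.
This completes the inductive step, so L_m = 2·3^m + 2^m for all m ≥ 1.

L_m = 2·3^m + 2^m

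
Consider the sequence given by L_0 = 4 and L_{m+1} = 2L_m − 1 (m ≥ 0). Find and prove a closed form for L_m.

Claim: L_m = 3·2^m + 1.

Base case: L_0 = 4, and 3·2^0 + 1 = 3 + 1 = 4.
Assume L_k = 3·2^k + 1 for some k ≥ 0.
Then L_{k+1} = 2L_k − 1 = 2·(3·2^k + 1) − 1 = 6·2^k + 2 − 1 = 3·2^{k+1} + 1.
So the formula holds for k+1, and by induction L_m = 3·2^m + 1 for all m ≥ 0.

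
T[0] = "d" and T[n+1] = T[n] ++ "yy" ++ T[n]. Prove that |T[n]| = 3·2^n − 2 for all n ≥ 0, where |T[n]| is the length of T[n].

Base case: |T[0]| = 1, and 3·2^0 − 2 = 1.
Assume |T[j]| = 3·2^j − 2.
Then |T[j+1]| = |T[j]| + 2 + |T[j]| = 2|T[j]| + 2 = 2(3·2^j − 2) + 2 = 3·2^{j+1} − 4 + 2 = 3·2^{j+1} − 2.
This completes the inductive step, so |T[n]| = 3·2^n − 2 for all n ≥ 0.

|T[n]| = 3·2^n − 2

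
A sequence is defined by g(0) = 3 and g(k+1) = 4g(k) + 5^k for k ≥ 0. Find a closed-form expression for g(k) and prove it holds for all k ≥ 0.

Claim: g(k) = 2·4^k + 5^k.

Base case: g(0) = 3, and 2·4^0 + 5^0 = 2 + 1 = 3.
Assume g(r) = 2·4^r + 5^r for some r ≥ 0.
Then g(r+1) = 4g(r) + 5^r = 4·(2·4^r + 5^r) + 5^r = 2·4^{r+1} + 4·5^r + 5^r = 2·4^{r+1} + 5·5^r = 2·4^{r+1} + 5^{r+1}.
This completes the inductive step, so g(k) = 2·4^k + 5^k for all k ≥ 0.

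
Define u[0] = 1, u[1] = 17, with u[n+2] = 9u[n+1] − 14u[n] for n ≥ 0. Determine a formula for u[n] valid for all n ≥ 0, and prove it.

Claim: u[n] = 3·7^n − 2·2^n.

Base cases: u[0] = 1 and 3·7^0 − 2·2^0 = 1; u[1] = 17 and 3·7^1 − 2·2^1 = 17.
Assume u[j] = 3·7^j − 2·2^j for all 0 ≤ j ≤ r, where r ≥ 1.
Then u[r+1] = 9u[r] − 14u[r−1] = 9·(3·7^r − 2·2^r) − 14·(3·7^{r−1} − 2·2^{r−1}) = 3·(9·7 − 14)7^{r−1} − 2·(9·2 − 14)2^{r−1} = 147·7^{r−1} − 8·2^{r−1} = 3·7^{r+1} − 2·2^{r+1}.
Hence u[n] = 3·7^n − 2·2^n for every n ≥ 0, by strong induction.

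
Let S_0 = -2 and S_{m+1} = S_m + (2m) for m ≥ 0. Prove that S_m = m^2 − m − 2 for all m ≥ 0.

Base case: S_0 = -2, and 0^2 − 0 − 2 = -2.
Assume S_j = j^2 − j − 2.
Then S_{j+1} = S_j + (2j) = (j^2 − j − 2) + (2j) = j^2 + j − 2,
and (j+1)^2 − (j+1) − 2 = j^2 + j − 2.
By induction, S_m = m^2 − m − 2 for all m ≥ 0.

S_m = m^2 − m − 2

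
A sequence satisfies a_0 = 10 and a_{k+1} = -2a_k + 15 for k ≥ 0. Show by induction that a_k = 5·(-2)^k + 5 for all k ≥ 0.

Base case: a_0 = 10, and 5·(-2)^0 + 5 = 5 + 5 = 10.
Assume a_r = 5·(-2)^r + 5 for some r ≥ 0.
Then a_{r+1} = -2a_r + 15 = -2·(5·(-2)^r + 5) + 15 = -10·(-2)^r − 10 + 15 = 5·(-2)^{r+1} + 5.
By induction, a_k = 5·(-2)^k + 5 for all k ≥ 0.

a_k = 5·(-2)^k + 5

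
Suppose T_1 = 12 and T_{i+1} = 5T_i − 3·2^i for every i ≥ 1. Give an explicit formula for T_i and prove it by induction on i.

Claim: T_i = 2·5^i + 2^i.

Base case: T_1 = 12, and 2·5^1 + 2^1 = 10 + 2 = 12.
Assume T_j = 2·5^j + 2^j for some j ≥ 1.
Then T_{j+1} = 5T_j − 3·2^j = 5·(2·5^j + 2^j) − 3·2^j = 2·5^{j+1} + 5·2^j − 3·2^j = 2·5^{j+1} + 2·2^j = 2·5^{j+1} + 2^{j+1}.
Hence T_i = 2·5^i + 2^i for every i ≥ 1, by induction.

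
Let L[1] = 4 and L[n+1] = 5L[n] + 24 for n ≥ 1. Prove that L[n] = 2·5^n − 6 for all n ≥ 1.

Base case: L[1] = 4, and 2·5^1 − 6 = 10 − 6 = 4.
Assume L[j] = 2·5^j − 6 for some j ≥ 1.
Then L[j+1] = 5L[j] + 24 = 5·(2·5^j − 6) + 24 = 10·5^j − 30 + 24 = 2·5^{j+1} − 6.
This completes the inductive step, so L[n] = 2·5^n − 6 for all n ≥ 1.

L[n] = 2·5^n − 6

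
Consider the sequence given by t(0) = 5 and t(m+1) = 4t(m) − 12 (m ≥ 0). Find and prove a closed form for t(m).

Claim: t(m) = 4^m + 4.

Base case: t(0) = 5, and 4^0 + 4 = 1 + 4 = 5.
Assume t(j) = 4^j + 4 for some j ≥ 0.
Then t(j+1) = 4t(j) − 12 = 4·(4^j + 4) − 12 = 4^{j+1} + 16 − 12 = 4^{j+1} + 4.
This completes the inductive step, so t(m) = 4^m + 4 for all m ≥ 0.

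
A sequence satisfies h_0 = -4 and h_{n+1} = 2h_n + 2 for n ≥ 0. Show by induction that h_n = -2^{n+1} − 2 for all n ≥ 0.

Base case: h_0 = -4, and -2^{0+1} − 2 = -2 − 2 = -4.
Assume h_j = -2^{j+1} − 2 for some j ≥ 0.
Then h_{j+1} = 2h_j + 2 = 2·(-2^{j+1} − 2) + 2 = -2^{j+2} − 4 + 2 = -2^{j+2} − 2.
By induction, h_n = -2^{n+1} − 2 for all n ≥ 0.

h_n = -2^{n+1} − 2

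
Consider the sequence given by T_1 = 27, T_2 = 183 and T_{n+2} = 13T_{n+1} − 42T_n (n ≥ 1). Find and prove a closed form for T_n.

Claim: T_n = 3·7^n + 6^n.

Base cases: T_1 = 27 and 3·7^1 + 6^1 = 27; T_2 = 183 and 3·7^2 + 6^2 = 183.
Assume T_j = 3·7^j + 6^j for all 1 ≤ j ≤ m, where m ≥ 2.
Then T_{m+1} = 13T_m − 42T_{m−1} = 13·(3·7^m + 6^m) − 42·(3·7^{m−1} + 6^{m−1}) = 3·(13·7 − 42)7^{m−1} + (13·6 − 42)6^{m−1} = 147·7^{m−1} + 36·6^{m−1} = 3·7^{m+1} + 6^{m+1}.
This completes the inductive step, so T_n = 3·7^n + 6^n for all n ≥ 1.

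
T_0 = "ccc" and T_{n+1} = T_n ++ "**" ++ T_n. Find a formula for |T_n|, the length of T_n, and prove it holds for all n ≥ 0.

Claim: |T_n| = 5·2^n − 2.

Base case: |T_0| = 3, and 5·2^0 − 2 = 3.
Assume |T_r| = 5·2^r − 2.
Then |T_{r+1}| = |T_r| + 2 + |T_r| = 2|T_r| + 2 = 2(5·2^r − 2) + 2 = 5·2^{r+1} − 4 + 2 = 5·2^{r+1} − 2.
Hence |T_n| = 5·2^n − 2 for every n ≥ 0, by induction.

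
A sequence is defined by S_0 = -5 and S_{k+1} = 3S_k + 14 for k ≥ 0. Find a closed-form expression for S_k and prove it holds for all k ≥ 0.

Claim: S_k = 2·3^k − 7.

Base case: S_0 = -5, and 2·3^0 − 7 = 2 − 7 = -5.
Assume S_r = 2·3^r − 7 for some r ≥ 0.
Then S_{r+1} = 3S_r + 14 = 3·(2·3^r − 7) + 14 = 6·3^r − 21 + 14 = 2·3^{r+1} − 7.
Hence S_k = 2·3^k − 7 for every k ≥ 0, by induction.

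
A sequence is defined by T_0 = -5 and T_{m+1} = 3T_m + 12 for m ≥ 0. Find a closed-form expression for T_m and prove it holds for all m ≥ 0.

Claim: T_m = 3^m − 6.

Base case: T_0 = -5, and 3^0 − 6 = 1 − 6 = -5.
Assume T_k = 3^k − 6 for some k ≥ 0.
Then T_{k+1} = 3T_k + 12 = 3·(3^k − 6) + 12 = 3^{k+1} − 18 + 12 = 3^{k+1} − 6.
By induction, T_m = 3^m − 6 for all m ≥ 0.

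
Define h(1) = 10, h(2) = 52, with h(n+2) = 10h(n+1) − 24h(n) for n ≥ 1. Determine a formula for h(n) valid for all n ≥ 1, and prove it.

Claim: h(n) = 4^n + 6^n.

Base cases: h(1) = 10 and 4^1 + 6^1 = 10; h(2) = 52 and 4^2 + 6^2 = 52.
Assume h(j) = 4^j + 6^j for all 1 ≤ j ≤ r, where r ≥ 2.
Then h(r+1) = 10h(r) − 24h(r−1) = 10·(4^r + 6^r) − 24·(4^{r−1} + 6^{r−1}) = (10·4 − 24)4^{r−1} + (10·6 − 24)6^{r−1} = 16·4^{r−1} + 36·6^{r−1} = 4^{r+1} + 6^{r+1}.
This completes the inductive step, so h(n) = 4^n + 6^n for all n ≥ 1.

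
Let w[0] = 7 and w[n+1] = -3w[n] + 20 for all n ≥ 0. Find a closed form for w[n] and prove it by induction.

Claim: w[n] = 2·(-3)^n + 5.

Base case: w[0] = 7, and 2·(-3)^0 + 5 = 2 + 5 = 7.
Assume w[j] = 2·(-3)^j + 5 for some j ≥ 0.
Then w[j+1] = -3w[j] + 20 = -3·(2·(-3)^j + 5) + 20 = -6·(-3)^j − 15 + 20 = 2·(-3)^{j+1} + 5.
This completes the inductive step, so w[n] = 2·(-3)^n + 5 for all n ≥ 0.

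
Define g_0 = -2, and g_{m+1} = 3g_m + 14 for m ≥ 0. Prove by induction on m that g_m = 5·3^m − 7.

Base case: g_0 = -2, and 5·3^0 − 7 = 5 − 7 = -2.
Assume g_j = 5·3^j − 7 for some j ≥ 0.
Then g_{j+1} = 3g_j + 14 = 3·(5·3^j − 7) + 14 = 15·3^j − 21 + 14 = 5·3^{j+1} − 7.
This completes the inductive step, so g_m = 5·3^m − 7 for all m ≥ 0.

g_m = 5·3^m − 7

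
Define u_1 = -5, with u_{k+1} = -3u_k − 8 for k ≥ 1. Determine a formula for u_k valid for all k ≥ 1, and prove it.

Claim: u_k = (-3)^k − 2.

Base case: u_1 = -5, and (-3)^1 − 2 = -3 − 2 = -5.
Assume u_j = (-3)^j − 2 for some j ≥ 1.
Then u_{j+1} = -3u_j − 8 = -3·((-3)^j − 2) − 8 = -3·(-3)^j + 6 − 8 = (-3)^{j+1} − 2.
Hence u_k = (-3)^k − 2 for every k ≥ 1, by induction.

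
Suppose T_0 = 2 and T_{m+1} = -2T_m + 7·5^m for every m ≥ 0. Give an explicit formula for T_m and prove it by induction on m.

Claim: T_m = (-2)^m + 5^m.

Base case: T_0 = 2, and (-2)^0 + 5^0 = 1 + 1 = 2.
Assume T_j = (-2)^j + 5^j for some j ≥ 0.
Then T_{j+1} = -2T_j + 7·5^j = -2·((-2)^j + 5^j) + 7·5^j = (-2)^{j+1} − 2·5^j + 7·5^j = (-2)^{j+1} + 5·5^j = (-2)^{j+1} + 5^{j+1}.
Hence T_m = (-2)^m + 5^m for every m ≥ 0, by induction.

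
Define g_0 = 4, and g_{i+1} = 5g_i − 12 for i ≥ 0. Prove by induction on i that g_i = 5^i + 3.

Base case: g_0 = 4, and 5^0 + 3 = 1 + 3 = 4.
Assume g_k = 5^k + 3 for some k ≥ 0.
Then g_{k+1} = 5g_k − 12 = 5·(5^k + 3) − 12 = 5^{k+1} + 15 − 12 = 5^{k+1} + 3.
So the formula holds for k+1, and by induction g_i = 5^i + 3 for all i ≥ 0.

g_i = 5^i + 3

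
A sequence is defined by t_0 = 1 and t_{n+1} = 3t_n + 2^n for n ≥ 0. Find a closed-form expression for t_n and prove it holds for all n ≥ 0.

Claim: t_n = 2·3^n − 2^n.

Base case: t_0 = 1, and 2·3^0 − 2^0 = 2 − 1 = 1.
Assume t_j = 2·3^j − 2^j for some j ≥ 0.
Then t_{j+1} = 3t_j + 2^j = 3·(2·3^j − 2^j) + 2^j = 2·3^{j+1} − 3·2^j + 2^j = 2·3^{j+1} − 2·2^j = 2·3^{j+1} − 2^{j+1}.
This completes the inductive step, so t_n = 2·3^n − 2^n for all n ≥ 0.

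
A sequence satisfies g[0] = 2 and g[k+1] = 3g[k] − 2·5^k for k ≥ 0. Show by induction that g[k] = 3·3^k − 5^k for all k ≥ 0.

Base case: g[0] = 2, and 3·3^0 − 5^0 = 3 − 1 = 2.
Assume g[m] = 3·3^m − 5^m for some m ≥ 0.
Then g[m+1] = 3g[m] − 2·5^m = 3·(3·3^m − 5^m) − 2·5^m = 3·3^{m+1} − 3·5^m − 2·5^m = 3·3^{m+1} − 5·5^m = 3·3^{m+1} − 5^{m+1}.
Hence g[k] = 3·3^k − 5^k for every k ≥ 0, by induction.

g[k] = 3·3^k − 5^k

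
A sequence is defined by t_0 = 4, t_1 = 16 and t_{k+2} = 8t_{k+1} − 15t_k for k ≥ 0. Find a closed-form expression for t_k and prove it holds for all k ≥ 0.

Claim: t_k = 2·5^k + 2·3^k.

Base cases: t_0 = 4 and 2·5^0 + 2·3^0 = 4; t_1 = 16 and 2·5^1 + 2·3^1 = 16.
Assume t_j = 2·5^j + 2·3^j for all 0 ≤ j ≤ m, where m ≥ 1.
Then t_{m+1} = 8t_m − 15t_{m−1} = 8·(2·5^m + 2·3^m) − 15·(2·5^{m−1} + 2·3^{m−1}) = 2·(8·5 − 15)5^{m−1} + 2·(8·3 − 15)3^{m−1} = 50·5^{m−1} + 18·3^{m−1} = 2·5^{m+1} + 2·3^{m+1}.
This completes the inductive step, so t_k = 2·5^k + 2·3^k for all k ≥ 0.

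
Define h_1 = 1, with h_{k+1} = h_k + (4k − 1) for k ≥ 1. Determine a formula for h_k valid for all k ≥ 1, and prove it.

Claim: h_k = 2k^2 − 3k + 2.

Base case: h_1 = 1, and 2·1^2 − 3·1 + 2 = 1.
Assume h_r = 2r^2 − 3r + 2.
Then h_{r+1} = h_r + (4r − 1) = (2r^2 − 3r + 2) + (4r − 1) = 2r^2 + r + 1,
and 2·(r+1)^2 − 3·(r+1) + 2 = 2r^2 + r + 1.
By induction, h_k = 2k^2 − 3k + 2 for all k ≥ 1.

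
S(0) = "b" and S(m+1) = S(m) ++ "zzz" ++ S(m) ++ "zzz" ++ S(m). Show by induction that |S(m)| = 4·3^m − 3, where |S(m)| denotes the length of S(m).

Base case: |S(0)| = 1, and 4·3^0 − 3 = 1.
Assume |S(r)| = 4·3^r − 3.
Then |S(r+1)| = 3|S(r)| + 6 = 3(4·3^r − 3) + 6 = 4·3^{r+1} − 9 + 6 = 4·3^{r+1} − 3.
By induction, |S(m)| = 4·3^m − 3 for all m ≥ 0.

|S(m)| = 4·3^m − 3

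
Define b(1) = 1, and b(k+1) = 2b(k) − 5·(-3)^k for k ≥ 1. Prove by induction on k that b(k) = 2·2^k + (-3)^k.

Base case: b(1) = 1, and 2·2^1 + (-3)^1 = 4 − 3 = 1.
Assume b(r) = 2·2^r + (-3)^r for some r ≥ 1.
Then b(r+1) = 2b(r) − 5·(-3)^r = 2·(2·2^r + (-3)^r) − 5·(-3)^r = 2·2^{r+1} + 2·(-3)^r − 5·(-3)^r = 2·2^{r+1} − 3·(-3)^r = 2·2^{r+1} + (-3)^{r+1}.
So the formula holds for r+1, and by induction b(k) = 2·2^k + (-3)^k for all k ≥ 1.

b(k) = 2·2^k + (-3)^k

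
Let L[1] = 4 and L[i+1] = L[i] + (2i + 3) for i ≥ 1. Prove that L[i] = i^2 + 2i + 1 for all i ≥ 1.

Base case: L[1] = 4, and 1^2 + 2·1 + 1 = 4.
Assume L[r] = r^2 + 2r + 1.
Then L[r+1] = L[r] + (2r + 3) = (r^2 + 2r + 1) + (2r + 3) = r^2 + 4r + 4,
and (r+1)^2 + 2·(r+1) + 1 = r^2 + 4r + 4.
Hence L[i] = i^2 + 2i + 1 for every i ≥ 1, by induction.

L[i] = i^2 + 2i + 1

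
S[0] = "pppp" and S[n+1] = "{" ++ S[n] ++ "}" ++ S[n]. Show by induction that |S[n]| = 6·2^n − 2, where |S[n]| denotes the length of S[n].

Base case: |S[0]| = 4, and 6·2^0 − 2 = 4.
Assume |S[m]| = 6·2^m − 2.
Then |S[m+1]| = 1 + |S[m]| + 1 + |S[m]| = 2|S[m]| + 2 = 2(6·2^m − 2) + 2 = 6·2^{m+1} − 4 + 2 = 6·2^{m+1} − 2.
Hence |S[n]| = 6·2^n − 2 for every n ≥ 0, by induction.

|S[n]| = 6·2^n − 2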